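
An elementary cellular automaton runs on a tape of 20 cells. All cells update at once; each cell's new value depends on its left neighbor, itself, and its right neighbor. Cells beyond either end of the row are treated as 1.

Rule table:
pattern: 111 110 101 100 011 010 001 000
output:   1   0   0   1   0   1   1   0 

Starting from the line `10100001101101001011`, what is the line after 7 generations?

00110010000001111001
11001111000010110110
10110110100110000000
00000000111001000001
10000001010111100010
01000011010011010110
01100100011100010000

01100100011100010000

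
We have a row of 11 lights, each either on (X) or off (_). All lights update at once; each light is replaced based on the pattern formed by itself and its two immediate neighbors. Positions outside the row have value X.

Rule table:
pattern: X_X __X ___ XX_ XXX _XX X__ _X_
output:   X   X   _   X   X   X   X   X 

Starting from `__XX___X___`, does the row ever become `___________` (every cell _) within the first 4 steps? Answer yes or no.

XXXXX_XXX_X
XXXXXXXXXXX
XXXXXXXXXXX  (fixed point — unchanged through step 4)
step 4 is XXXXXXXXXXX, still not uniform _

no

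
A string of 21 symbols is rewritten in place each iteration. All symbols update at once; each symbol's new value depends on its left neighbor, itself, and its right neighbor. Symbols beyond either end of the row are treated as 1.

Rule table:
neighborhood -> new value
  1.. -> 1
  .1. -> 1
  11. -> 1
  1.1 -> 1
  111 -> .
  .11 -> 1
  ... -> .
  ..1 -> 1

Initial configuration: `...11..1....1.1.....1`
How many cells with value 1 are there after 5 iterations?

1.1111111..11111...11
111.....1111...11.11.
..11...11..11.1111111
11111.111111111......
....111.......11....1
count of 1: 6

6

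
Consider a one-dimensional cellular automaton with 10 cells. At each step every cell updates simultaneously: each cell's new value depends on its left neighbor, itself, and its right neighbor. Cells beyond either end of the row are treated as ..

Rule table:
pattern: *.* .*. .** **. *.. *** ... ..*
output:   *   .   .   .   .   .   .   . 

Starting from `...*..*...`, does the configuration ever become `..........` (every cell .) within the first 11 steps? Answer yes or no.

..........
all cells are . at step 1

yes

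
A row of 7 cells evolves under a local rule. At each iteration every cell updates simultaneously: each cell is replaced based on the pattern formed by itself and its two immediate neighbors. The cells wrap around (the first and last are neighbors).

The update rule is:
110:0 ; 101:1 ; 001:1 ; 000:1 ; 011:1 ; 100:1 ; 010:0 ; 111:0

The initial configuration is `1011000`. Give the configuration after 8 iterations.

1001101

iteration 1: 0110111
iteration 2: 1101100
iteration 3: 1011011
iteration 4: 0110110
iteration 5: 1101101
iteration 6: 0011011
iteration 7: 1110110
iteration 8: 1001101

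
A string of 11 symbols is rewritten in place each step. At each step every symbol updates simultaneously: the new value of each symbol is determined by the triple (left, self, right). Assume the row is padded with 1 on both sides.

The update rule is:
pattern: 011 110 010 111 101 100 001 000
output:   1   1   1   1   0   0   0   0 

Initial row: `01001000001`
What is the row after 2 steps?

01001000001

step 1: 01001000001  (fixed point — unchanged through step 2)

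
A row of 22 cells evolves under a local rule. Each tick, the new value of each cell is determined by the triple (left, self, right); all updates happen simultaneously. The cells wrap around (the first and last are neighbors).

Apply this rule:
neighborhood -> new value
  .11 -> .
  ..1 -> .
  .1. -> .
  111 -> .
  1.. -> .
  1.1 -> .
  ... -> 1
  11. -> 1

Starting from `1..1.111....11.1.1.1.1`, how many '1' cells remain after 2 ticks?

11

1......1.11..1........
..1111....1....111111.
count of 1: 11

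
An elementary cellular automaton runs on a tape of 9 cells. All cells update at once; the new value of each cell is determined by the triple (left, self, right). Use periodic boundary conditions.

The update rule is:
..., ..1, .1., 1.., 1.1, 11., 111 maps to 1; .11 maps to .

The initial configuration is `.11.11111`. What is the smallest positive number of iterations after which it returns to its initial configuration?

9

iteration 1: 1.11.1111
iteration 2: 11.11.111
iteration 3: 111.11.11
iteration 4: 1111.11.1
iteration 5: 11111.11.
iteration 6: .11111.11
iteration 7: 1.11111.1
iteration 8: 11.11111.
iteration 9: .11.11111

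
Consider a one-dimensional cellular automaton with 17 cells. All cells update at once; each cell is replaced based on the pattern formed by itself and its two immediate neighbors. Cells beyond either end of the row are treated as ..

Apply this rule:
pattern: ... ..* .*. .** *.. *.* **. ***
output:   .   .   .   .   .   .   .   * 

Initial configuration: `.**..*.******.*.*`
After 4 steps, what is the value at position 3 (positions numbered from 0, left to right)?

........****.....
.........**......
.................
.................
position 3 holds .

.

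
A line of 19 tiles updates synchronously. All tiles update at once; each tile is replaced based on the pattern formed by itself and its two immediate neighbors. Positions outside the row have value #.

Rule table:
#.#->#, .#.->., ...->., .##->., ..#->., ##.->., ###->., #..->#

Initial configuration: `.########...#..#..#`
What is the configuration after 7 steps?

step 1: #........#...#..#..
step 2: .#........#...#..#.
step 3: #.#........#...#..#
step 4: .#.#........#...#..
step 5: #.#.#........#...#.
step 6: .#.#.#........#...#
step 7: #.#.#.#........#...

#.#.#.#........#...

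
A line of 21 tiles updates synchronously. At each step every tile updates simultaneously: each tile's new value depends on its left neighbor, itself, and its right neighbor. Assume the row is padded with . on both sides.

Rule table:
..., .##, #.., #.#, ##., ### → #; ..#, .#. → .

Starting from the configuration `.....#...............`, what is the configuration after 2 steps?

step 1: ####..###############
step 2: #####.###############

#####.###############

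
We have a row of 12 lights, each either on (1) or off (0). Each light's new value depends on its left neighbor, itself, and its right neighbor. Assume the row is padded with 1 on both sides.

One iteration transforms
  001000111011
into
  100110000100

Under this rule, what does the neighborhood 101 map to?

1

At position 9 the neighborhood is 101; the next row has 1 there.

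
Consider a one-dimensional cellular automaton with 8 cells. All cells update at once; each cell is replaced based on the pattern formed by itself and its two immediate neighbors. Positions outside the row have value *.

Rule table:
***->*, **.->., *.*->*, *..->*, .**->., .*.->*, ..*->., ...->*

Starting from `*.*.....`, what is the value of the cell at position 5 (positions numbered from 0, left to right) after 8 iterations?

*

iteration 1: .******.
iteration 2: *.****.*
iteration 3: .*.**.*.
iteration 4: ***..***
iteration 5: **.*..**
iteration 6: *.***..*
iteration 7: .*.*.*..
iteration 8: *******.
position 5 holds *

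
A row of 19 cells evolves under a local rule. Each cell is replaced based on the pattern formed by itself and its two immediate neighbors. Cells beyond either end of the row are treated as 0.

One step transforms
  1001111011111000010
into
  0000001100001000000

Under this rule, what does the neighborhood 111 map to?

0

At position 4 the neighborhood is 111; the next row has 0 there.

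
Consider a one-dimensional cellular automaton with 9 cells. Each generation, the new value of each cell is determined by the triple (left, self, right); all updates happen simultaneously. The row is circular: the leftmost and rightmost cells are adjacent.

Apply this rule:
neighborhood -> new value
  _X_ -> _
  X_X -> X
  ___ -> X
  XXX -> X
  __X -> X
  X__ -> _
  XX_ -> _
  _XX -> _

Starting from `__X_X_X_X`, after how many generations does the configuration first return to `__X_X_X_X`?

9

generation 1: _X_X_X_X_
generation 2: X_X_X_X__
generation 3: _X_X_X__X
generation 4: X_X_X__X_
generation 5: _X_X__X_X
generation 6: X_X__X_X_
generation 7: _X__X_X_X
generation 8: X__X_X_X_
generation 9: __X_X_X_X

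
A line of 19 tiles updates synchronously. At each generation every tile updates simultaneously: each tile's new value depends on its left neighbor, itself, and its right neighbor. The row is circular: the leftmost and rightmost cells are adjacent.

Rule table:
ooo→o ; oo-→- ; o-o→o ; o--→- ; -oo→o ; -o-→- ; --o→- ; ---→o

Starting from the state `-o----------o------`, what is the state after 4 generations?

---oooooooo---ooooo
-o-ooooooo--o-oooo-
--ooooooo----oooo--
o-oooooo--oo-ooo--o

o-oooooo--oo-ooo--o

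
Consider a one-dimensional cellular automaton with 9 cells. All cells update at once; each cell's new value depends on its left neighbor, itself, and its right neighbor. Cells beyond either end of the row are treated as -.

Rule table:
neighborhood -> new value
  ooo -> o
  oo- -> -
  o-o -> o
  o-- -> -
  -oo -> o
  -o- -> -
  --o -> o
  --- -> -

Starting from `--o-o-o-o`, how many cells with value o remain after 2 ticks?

tick 1: -o-o-o-o-
tick 2: o-o-o-o--
count of o: 4

4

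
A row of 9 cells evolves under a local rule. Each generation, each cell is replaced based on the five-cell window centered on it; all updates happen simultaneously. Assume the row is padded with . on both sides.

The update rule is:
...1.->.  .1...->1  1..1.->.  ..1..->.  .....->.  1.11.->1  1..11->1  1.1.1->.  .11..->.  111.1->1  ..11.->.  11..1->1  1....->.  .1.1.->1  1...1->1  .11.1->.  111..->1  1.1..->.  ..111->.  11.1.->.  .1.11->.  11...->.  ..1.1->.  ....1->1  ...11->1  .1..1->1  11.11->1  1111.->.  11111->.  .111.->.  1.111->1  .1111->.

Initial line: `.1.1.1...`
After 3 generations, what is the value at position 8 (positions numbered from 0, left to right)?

..1.1.1..
1..1.1.1.
.1..1.1.1
position 8 holds 1

1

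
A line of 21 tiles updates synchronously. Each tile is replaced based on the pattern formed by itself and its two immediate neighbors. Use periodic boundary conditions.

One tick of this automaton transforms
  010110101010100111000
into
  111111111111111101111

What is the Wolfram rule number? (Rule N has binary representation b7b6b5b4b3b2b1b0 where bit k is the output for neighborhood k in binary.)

127

position 16: 111 → 0  (bit 7 = 0)
position 4: 110 → 1  (bit 6 = 1)
position 2: 101 → 1  (bit 5 = 1)
position 13: 100 → 1  (bit 4 = 1)
position 3: 011 → 1  (bit 3 = 1)
position 1: 010 → 1  (bit 2 = 1)
position 0: 001 → 1  (bit 1 = 1)
position 19: 000 → 1  (bit 0 = 1)
bits b7..b0 = 01111111 = 127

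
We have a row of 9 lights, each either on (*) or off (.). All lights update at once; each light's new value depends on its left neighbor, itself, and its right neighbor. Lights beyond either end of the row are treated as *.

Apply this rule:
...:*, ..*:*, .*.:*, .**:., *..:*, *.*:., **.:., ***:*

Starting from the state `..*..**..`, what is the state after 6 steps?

step 1: *****..**
step 2: ****.**.*
step 3: ***......
step 4: **.******
step 5: *...*****
step 6: .***.****

.***.****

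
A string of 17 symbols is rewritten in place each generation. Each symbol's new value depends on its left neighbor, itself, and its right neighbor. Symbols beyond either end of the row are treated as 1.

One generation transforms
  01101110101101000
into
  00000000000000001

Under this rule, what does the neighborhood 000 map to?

At position 15 the neighborhood is 000; the next row has 0 there.

0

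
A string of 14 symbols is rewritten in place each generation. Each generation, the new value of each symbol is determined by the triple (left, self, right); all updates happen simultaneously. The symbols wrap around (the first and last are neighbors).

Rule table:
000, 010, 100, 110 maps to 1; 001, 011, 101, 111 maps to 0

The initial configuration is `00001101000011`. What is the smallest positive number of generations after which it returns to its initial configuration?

14

11100101111001
00110100001100
10010111100111
11010000110000
01011110011110
01000011000011
01111001111001
00001100001101
11100111100101
00110000110100
10011110010111
11000011010000
01111001011110
00001101000011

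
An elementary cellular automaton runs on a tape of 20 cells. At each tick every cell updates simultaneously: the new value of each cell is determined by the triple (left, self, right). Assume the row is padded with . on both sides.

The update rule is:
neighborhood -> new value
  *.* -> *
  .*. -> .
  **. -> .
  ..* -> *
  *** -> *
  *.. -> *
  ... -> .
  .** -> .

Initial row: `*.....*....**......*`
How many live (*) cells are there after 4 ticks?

tick 1: .*...*.*..*..*....*.
tick 2: *.*.*.*.**.**.*..*.*
tick 3: .*.*.*.*..*..*.**.*.
tick 4: *.*.*.*.**.**.*..*.*
count of *: 11

11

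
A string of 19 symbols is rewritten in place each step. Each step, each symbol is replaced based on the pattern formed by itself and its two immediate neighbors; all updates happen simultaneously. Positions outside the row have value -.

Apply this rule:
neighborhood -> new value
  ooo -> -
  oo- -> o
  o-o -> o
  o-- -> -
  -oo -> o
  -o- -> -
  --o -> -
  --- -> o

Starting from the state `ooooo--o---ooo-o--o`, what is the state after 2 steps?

o---o----o-o-oo----
--o---oo--o-ooo-ooo

--o---oo--o-ooo-ooo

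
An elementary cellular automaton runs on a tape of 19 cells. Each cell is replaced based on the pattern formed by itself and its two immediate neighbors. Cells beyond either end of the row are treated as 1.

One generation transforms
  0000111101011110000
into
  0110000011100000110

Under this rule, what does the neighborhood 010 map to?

1

At position 9 the neighborhood is 010; the next row has 1 there.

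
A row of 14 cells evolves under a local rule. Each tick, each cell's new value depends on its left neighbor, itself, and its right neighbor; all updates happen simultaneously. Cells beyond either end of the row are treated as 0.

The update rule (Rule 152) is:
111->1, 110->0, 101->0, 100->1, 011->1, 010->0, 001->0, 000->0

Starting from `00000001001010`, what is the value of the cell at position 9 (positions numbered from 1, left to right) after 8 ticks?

00000000100001
00000000010000
00000000001000
00000000000100
00000000000010
00000000000001
00000000000000
00000000000000
position 9 holds 0

0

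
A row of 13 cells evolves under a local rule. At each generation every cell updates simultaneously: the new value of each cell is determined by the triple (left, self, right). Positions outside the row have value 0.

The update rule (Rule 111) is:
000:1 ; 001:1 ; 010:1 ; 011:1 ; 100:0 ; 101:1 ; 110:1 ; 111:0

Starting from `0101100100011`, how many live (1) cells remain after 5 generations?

7

1111101101111
1000111111001
1011100001011
1110101111111
1011111000001
count of 1: 7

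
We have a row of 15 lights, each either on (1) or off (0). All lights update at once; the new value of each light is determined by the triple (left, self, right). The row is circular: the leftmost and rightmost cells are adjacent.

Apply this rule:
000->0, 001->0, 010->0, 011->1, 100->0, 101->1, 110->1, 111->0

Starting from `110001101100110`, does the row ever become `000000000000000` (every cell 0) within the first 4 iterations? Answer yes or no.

yes

110001111100111
010001000100100
000000000000000
all cells are 0 at iteration 3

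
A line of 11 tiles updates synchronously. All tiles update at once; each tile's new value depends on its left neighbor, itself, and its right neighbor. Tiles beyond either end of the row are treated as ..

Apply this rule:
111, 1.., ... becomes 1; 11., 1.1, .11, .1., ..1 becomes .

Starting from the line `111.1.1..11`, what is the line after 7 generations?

.1.....1...

.1.....1...
..1111..111
1..11.1..1.
.1.....1..1
..1111..1..
1..11.1..11
.1.....1...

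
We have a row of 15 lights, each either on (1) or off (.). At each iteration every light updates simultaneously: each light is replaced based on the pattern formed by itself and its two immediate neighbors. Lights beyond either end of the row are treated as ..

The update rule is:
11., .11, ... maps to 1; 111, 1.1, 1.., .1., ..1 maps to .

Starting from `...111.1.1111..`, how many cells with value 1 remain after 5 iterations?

4

iteration 1: 11.1.1...1..1.1
iteration 2: 11.....1.......
iteration 3: 11.111...111111
iteration 4: 11.1.1.1.1....1
iteration 5: 11.........11..
count of 1: 4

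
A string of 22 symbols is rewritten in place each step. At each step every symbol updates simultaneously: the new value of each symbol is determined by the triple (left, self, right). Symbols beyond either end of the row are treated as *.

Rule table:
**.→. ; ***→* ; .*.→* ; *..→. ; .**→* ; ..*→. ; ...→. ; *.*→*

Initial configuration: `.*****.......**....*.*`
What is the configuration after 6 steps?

*****........*.....***
****.........*.....***
***..........*.....***
**...........*.....***
*............*.....***
.............*.....***

.............*.....***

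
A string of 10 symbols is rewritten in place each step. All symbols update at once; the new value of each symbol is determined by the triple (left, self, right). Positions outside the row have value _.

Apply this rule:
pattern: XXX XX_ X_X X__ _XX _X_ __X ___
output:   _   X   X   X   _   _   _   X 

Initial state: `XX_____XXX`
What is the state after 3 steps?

_XXXXX___X
_____XXX__
XXXX___XXX

XXXX___XXX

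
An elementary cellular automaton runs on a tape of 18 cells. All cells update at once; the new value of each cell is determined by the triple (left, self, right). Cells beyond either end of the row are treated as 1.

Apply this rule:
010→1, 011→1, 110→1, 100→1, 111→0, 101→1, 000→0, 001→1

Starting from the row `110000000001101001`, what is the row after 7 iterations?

111001100000110000

iteration 1: 011000000011111111
iteration 2: 111100000110000000
iteration 3: 000110001111000001
iteration 4: 101111011001100011
iteration 5: 111001111111110110
iteration 6: 001111000000011111
iteration 7: 111001100000110000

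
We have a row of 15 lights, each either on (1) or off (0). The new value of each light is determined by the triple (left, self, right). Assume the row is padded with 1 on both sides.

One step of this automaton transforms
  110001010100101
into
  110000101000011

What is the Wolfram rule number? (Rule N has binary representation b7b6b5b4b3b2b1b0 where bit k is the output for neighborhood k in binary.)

232

position 0: 111 → 1  (bit 7 = 1)
position 1: 110 → 1  (bit 6 = 1)
position 6: 101 → 1  (bit 5 = 1)
position 2: 100 → 0  (bit 4 = 0)
position 14: 011 → 1  (bit 3 = 1)
position 5: 010 → 0  (bit 2 = 0)
position 4: 001 → 0  (bit 1 = 0)
position 3: 000 → 0  (bit 0 = 0)
bits b7..b0 = 11101000 = 232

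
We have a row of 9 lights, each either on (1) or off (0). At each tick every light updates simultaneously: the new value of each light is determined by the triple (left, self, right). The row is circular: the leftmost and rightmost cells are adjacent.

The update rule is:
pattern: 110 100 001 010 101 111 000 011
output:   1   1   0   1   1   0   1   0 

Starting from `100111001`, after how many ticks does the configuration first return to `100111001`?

18

110001100
011100110
000110011
110011001
011001100
001100111
100110001
110011100
011000110
001110011
100011001
111001100
001100110
100110011
110011000
011001110
001100011
100111001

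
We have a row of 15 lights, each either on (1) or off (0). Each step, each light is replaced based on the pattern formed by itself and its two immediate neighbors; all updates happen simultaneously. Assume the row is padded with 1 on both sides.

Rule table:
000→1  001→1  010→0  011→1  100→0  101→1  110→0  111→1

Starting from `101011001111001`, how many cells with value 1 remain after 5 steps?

11

step 1: 010110011110011
step 2: 101100111100111
step 3: 011001111001111
step 4: 110011110011111
step 5: 100111100111111
count of 1: 11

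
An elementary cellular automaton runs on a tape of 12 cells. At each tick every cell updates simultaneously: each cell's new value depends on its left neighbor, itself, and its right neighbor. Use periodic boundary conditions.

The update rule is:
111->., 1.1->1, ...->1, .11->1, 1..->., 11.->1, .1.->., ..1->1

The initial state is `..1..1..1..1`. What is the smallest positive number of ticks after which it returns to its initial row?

3

.1..1..1..1.
1..1..1..1..
..1..1..1..1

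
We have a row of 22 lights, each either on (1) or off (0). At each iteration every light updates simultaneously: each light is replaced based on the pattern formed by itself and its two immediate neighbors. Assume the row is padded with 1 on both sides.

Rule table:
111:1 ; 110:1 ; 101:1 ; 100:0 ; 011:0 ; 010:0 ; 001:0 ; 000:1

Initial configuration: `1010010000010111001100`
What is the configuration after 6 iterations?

1111110011100101001000

1100000111001011000100
1101110011000101010000
1110110001010010100110
1111010100100001000011
1111101000001100011001
1111110011100101001000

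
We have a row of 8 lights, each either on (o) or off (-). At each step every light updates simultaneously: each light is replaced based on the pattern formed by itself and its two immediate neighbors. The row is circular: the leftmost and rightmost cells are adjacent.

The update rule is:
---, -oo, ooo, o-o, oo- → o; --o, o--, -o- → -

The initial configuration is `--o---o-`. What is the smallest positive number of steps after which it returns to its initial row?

2

step 1: o---o---
step 2: --o---o-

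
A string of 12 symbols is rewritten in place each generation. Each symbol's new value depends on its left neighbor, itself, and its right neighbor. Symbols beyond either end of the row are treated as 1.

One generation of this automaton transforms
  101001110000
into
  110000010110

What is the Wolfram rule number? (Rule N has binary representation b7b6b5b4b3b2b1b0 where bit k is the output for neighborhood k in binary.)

position 6: 111 → 0  (bit 7 = 0)
position 0: 110 → 1  (bit 6 = 1)
position 1: 101 → 1  (bit 5 = 1)
position 3: 100 → 0  (bit 4 = 0)
position 5: 011 → 0  (bit 3 = 0)
position 2: 010 → 0  (bit 2 = 0)
position 4: 001 → 0  (bit 1 = 0)
position 9: 000 → 1  (bit 0 = 1)
bits b7..b0 = 01100001 = 97

97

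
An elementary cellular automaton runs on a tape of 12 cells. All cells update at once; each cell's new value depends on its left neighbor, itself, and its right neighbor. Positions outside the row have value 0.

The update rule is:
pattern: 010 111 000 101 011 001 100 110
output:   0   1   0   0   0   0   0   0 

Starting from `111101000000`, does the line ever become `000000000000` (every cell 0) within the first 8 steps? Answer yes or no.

step 1: 011000000000
step 2: 000000000000
all cells are 0 at step 2

yes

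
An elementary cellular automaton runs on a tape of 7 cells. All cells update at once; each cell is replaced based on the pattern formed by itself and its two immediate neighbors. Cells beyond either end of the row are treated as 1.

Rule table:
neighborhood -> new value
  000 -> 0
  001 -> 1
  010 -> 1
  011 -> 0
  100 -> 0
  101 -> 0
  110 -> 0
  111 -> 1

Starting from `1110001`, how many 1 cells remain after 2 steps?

1100010
1000110
count of 1: 3

3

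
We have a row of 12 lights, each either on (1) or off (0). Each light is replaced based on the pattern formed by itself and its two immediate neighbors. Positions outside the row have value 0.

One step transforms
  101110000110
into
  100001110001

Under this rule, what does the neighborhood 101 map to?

At position 1 the neighborhood is 101; the next row has 0 there.

0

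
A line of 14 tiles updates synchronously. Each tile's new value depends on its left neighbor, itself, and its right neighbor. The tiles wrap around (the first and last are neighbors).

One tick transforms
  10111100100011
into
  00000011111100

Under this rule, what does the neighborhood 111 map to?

0

At position 3 the neighborhood is 111; the next row has 0 there.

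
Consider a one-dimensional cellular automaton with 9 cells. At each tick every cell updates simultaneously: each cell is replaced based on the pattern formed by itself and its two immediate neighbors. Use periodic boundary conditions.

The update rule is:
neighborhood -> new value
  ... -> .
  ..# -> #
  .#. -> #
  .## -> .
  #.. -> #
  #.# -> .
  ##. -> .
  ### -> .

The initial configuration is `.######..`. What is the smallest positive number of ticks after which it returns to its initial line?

#......#.
##....##.
..#..#...
.######..

4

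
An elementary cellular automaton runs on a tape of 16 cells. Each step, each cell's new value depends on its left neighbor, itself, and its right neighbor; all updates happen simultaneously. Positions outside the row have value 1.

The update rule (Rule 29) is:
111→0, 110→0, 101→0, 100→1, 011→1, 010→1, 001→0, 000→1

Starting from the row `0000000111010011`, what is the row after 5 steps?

1111110100011010

step 1: 1111110100011010
step 2: 0000000111010010
step 3: 1111110100011010  (repeats step 1; period 2)
step 5: 1111110100011010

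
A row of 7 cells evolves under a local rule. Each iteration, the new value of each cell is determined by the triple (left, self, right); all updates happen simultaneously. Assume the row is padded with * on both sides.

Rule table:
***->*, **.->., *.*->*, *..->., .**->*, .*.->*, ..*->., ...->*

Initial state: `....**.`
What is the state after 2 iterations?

**.****

.**.*.*
**.****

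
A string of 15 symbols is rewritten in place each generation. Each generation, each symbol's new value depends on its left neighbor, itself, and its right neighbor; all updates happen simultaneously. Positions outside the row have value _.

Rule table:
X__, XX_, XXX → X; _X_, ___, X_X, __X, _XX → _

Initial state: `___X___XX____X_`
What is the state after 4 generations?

_______X___XX__

____X___XX____X
_____X___XX____
______X___XX___
_______X___XX__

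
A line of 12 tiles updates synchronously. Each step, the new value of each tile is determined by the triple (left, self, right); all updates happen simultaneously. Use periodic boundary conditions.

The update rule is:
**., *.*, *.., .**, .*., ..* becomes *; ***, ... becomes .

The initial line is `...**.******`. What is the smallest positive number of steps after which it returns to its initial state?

*.*****....*
***...**..**
..**.******.
.*****....**
**...**..***
.**.******..
*****....**.
*...**..****
**.******...
****....**.*
...**..*****
*.******...*
***....**.**
..**..*****.
.******...**
**....**.***
.**..*****..
******...**.
*....**.****
**..*****...
*****...**.*
....**.*****
*..*****...*
****...**.**
...**.*****.
..*****...**
***...**.***
..**.*****..
.*****...**.
**...**.****
.**.*****...
*****...**..
*...**.*****
**.*****....
****...**..*
...**.******

36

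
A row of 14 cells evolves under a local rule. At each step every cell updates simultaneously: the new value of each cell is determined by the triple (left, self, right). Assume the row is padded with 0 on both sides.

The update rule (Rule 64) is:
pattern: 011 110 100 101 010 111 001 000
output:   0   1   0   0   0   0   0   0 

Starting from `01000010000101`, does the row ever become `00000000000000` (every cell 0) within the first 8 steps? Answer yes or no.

00000000000000
all cells are 0 at step 1

yes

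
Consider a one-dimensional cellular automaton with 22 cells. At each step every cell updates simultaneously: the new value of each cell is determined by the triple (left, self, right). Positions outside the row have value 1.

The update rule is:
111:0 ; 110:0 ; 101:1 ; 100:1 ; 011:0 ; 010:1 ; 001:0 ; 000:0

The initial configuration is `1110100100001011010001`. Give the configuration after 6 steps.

1001100000100100001000

step 1: 0001110110001100111000
step 2: 1000001001000010000100
step 3: 0100001101100011000110
step 4: 1110000010010000100001
step 5: 0001000011011000110000
step 6: 1001100000100100001000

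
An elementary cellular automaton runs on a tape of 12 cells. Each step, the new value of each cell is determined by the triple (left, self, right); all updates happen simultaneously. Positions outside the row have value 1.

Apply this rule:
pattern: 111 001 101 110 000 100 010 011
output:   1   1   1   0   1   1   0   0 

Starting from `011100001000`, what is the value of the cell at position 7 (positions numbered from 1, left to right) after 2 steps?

1

step 1: 101011110111
step 2: 010101101011
position 7 holds 1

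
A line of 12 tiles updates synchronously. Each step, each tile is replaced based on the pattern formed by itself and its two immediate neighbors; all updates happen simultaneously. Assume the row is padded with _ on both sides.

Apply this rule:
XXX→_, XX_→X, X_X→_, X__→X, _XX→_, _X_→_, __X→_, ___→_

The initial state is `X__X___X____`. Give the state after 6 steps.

______X__X__

_X__X___X___
__X__X___X__
___X__X___X_
____X__X___X
_____X__X___
______X__X__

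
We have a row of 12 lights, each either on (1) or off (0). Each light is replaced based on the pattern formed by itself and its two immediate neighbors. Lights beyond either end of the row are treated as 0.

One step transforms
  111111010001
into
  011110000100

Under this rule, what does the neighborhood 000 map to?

1

At position 9 the neighborhood is 000; the next row has 1 there.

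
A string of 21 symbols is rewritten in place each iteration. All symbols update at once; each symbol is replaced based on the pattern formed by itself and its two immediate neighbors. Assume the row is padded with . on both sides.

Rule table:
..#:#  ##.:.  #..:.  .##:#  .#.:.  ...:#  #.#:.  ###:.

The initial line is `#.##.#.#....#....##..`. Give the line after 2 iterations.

##..######...##....#.

..#......###..####..#
##..######...##....#.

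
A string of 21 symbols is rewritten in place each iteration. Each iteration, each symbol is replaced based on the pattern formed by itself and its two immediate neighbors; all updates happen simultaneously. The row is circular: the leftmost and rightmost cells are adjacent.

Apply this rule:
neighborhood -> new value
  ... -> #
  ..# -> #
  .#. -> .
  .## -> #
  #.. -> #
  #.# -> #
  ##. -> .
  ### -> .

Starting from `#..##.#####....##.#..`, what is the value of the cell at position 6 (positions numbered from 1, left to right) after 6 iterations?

.

iteration 1: .###.##....#####.#.##
iteration 2: ##..##.#####....#.##.
iteration 3: #.###.##....####.##.#
iteration 4: .##..##.#####...##.##
iteration 5: ##.###.##....####.##.
iteration 6: #.##..##.#####...##.#
position 6 holds .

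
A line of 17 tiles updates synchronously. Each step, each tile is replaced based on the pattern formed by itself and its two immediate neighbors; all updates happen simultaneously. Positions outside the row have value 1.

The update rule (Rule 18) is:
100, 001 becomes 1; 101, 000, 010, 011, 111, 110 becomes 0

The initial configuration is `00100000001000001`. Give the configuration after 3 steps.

10010101010100011

11010000010100010
00001000100010100
10010101010100011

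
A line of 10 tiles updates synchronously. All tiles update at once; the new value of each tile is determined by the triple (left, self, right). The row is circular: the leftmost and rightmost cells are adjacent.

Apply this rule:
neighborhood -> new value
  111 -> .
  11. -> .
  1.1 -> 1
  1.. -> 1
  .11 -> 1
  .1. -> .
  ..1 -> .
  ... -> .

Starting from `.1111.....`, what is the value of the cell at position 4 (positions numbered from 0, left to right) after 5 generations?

.1...1....
..1...1...
...1...1..
....1...1.
.....1...1
position 4 holds .

.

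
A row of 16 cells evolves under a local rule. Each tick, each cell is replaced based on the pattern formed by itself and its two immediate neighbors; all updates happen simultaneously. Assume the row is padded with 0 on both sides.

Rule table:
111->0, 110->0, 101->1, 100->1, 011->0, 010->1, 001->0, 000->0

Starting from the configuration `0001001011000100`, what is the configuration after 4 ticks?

0000000100101101

0001101100100110
0000010010110001
0000011011001001
0000000100101101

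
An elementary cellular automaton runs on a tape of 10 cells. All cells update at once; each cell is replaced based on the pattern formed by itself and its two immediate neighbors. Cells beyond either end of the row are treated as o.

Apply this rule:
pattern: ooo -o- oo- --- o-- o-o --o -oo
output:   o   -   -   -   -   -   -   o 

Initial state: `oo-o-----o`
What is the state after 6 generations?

---------o

o--------o
---------o
---------o  (fixed point — unchanged through generation 6)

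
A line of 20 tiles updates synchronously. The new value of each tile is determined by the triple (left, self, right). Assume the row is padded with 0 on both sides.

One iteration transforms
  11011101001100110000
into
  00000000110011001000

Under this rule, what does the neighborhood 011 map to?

0

At position 0 the neighborhood is 011; the next row has 0 there.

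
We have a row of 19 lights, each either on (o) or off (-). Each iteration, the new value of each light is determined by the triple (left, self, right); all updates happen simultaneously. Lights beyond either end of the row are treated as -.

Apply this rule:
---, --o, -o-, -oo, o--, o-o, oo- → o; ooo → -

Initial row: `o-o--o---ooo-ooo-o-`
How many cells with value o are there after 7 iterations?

iteration 1: oooooooooo-ooo-oooo
iteration 2: o--------ooo-ooo--o
iteration 3: oooooooooo-ooo-oooo  (repeats iteration 1; period 2)
iteration 7: oooooooooo-ooo-oooo
count of o: 17

17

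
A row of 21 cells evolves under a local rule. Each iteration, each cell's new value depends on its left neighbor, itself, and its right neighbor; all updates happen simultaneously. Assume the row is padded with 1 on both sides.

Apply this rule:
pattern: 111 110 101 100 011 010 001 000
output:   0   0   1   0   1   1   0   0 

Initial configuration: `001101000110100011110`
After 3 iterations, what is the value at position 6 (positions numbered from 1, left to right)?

0

iteration 1: 001011000101100010001
iteration 2: 001110000111000010001
iteration 3: 001000000100000010001
position 6 holds 0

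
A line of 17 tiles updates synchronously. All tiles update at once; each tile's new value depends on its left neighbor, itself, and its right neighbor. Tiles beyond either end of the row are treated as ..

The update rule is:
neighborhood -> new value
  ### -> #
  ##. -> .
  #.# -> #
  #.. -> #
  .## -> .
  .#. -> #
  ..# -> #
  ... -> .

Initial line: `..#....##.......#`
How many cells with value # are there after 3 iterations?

.###..#..#.....##
#.#.#######...#..
####.#####.#.###.
count of #: 13

13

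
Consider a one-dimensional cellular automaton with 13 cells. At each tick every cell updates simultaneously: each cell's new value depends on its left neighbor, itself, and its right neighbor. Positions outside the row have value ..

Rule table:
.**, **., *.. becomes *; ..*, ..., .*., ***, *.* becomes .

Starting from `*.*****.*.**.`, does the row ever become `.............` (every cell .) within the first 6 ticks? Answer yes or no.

no

..*...*...***
...*...*..*.*
....*...*....
.....*...*...
......*...*..
.......*...*.
tick 6 is .......*...*., still not uniform .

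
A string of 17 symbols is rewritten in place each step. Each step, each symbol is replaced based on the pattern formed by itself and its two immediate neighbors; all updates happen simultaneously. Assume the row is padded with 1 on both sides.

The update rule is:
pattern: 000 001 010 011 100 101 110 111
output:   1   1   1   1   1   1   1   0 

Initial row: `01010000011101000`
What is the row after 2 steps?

00000000011100000

11111111110111111
00000000011100000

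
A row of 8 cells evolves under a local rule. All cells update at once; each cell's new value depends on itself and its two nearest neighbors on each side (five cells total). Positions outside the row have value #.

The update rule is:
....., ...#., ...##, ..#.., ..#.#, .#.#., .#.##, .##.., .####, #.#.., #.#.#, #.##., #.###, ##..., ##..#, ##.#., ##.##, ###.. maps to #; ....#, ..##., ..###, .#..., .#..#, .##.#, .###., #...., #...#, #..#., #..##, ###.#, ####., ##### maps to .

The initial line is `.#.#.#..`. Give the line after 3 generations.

#.#.#..#

######..
.....##.
#.#.#..#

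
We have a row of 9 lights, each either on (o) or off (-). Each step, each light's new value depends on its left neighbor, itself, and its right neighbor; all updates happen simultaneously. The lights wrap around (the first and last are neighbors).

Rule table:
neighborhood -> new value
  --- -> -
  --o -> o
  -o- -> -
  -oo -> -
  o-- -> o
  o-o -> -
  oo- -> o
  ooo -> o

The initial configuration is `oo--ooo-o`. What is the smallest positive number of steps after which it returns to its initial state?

oooo-oo--
-ooo--ooo
--oooo-oo
oo-ooo--o
oo--oooo-
-ooo-ooo-
o-oo--ooo
o--ooo-oo
ooo-oo--o
ooo--ooo-
-oooo-oo-
o-ooo--oo
o--oooo-o
ooo-ooo--
-oo--oooo
--ooo-ooo
oo-oo--oo
oo--ooo-o

18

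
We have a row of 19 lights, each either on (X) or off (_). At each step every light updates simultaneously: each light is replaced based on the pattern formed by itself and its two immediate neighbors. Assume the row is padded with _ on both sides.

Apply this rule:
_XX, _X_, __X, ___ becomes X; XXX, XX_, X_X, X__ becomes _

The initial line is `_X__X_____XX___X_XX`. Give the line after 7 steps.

step 1: XX_XX_XXXXX__XXX_X_
step 2: X__X__X_____XX___X_
step 3: X_XX_XX_XXXXX__XXX_
step 4: X_X__X__X_____XX___
step 5: X_X_XX_XX_XXXXX__XX
step 6: X_X_X__X__X_____XX_
step 7: X_X_X_XX_XX_XXXXX__

X_X_X_XX_XX_XXXXX__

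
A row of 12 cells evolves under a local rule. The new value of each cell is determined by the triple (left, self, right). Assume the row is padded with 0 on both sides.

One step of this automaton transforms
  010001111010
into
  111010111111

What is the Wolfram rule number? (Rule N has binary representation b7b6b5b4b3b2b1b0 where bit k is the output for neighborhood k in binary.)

position 6: 111 → 1  (bit 7 = 1)
position 8: 110 → 1  (bit 6 = 1)
position 9: 101 → 1  (bit 5 = 1)
position 2: 100 → 1  (bit 4 = 1)
position 5: 011 → 0  (bit 3 = 0)
position 1: 010 → 1  (bit 2 = 1)
position 0: 001 → 1  (bit 1 = 1)
position 3: 000 → 0  (bit 0 = 0)
bits b7..b0 = 11110110 = 246

246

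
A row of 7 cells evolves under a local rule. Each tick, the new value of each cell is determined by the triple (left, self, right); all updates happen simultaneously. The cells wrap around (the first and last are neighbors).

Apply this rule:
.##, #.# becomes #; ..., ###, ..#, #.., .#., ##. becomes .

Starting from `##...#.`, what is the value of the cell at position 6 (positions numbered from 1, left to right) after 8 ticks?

.

#.....#
......#
.......
.......  (fixed point — unchanged through tick 8)
position 6 holds .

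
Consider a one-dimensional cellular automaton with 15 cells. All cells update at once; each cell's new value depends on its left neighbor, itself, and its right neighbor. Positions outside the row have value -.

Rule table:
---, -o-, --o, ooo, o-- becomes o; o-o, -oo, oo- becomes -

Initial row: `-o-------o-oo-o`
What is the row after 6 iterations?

-o----ooooooo-o

oooooooooo----o
-oooooooo-ooooo
o-oooooo---ooo-
o--oooo-ooo-o-o
ooo-oo---o--o-o
-o----ooooooo-o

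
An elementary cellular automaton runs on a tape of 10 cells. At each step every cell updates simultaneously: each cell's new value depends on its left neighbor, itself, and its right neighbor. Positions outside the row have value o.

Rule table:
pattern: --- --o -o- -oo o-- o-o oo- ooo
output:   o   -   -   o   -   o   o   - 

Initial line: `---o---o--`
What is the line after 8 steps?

-o---o----
o--o---oo-
o----o-ooo
o-oo--oo--
oooo--oo--
---o--oo--
-o----oo--
o--oo-oo--

o--oo-oo--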